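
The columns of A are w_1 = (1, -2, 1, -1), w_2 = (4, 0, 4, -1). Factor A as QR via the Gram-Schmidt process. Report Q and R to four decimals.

Q = [[0.3780, 0.5864], [-0.7559, 0.5555], [0.3780, 0.5864], [-0.3780, 0.0617]], R = [[2.6458, 3.4017], [0.0000, 4.6291]]

w_1 = (1, -2, 1, -1); ‖w_1‖ = 2.6458, so e_1 = (0.3780, -0.7559, 0.3780, -0.3780).
e_1·w_2 = 0.3780·4 + (-0.7559)·0 + 0.3780·4 + (-0.3780)·(-1) = 3.4017.
u_2 = w_2 − 3.4017·e_1 = (2.7143, 2.5714, 2.7143, 0.2857).
‖u_2‖ = 4.6291, so e_2 = (0.5864, 0.5555, 0.5864, 0.0617).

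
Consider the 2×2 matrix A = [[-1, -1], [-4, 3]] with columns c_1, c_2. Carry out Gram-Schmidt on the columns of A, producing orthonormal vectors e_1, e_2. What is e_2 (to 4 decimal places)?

e_2 = (-0.9701, 0.2425)

e_1 = c_1/‖c_1‖ = (-1, -4)/4.1231 = (-0.2425, -0.9701).
r_{12} = e_1·c_2 = -2.6679.
u_2 = c_2 + 2.6679·e_1 = (-1.6471, 0.4118).
‖u_2‖ = 1.6977, so e_2 = (-0.9701, 0.2425).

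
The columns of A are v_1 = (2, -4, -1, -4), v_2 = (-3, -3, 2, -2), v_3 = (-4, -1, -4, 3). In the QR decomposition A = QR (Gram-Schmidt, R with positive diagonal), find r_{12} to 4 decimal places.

r_{12} = 1.9728

v_1 = (2, -4, -1, -4); ‖v_1‖ = 6.0828, so e_1 = (0.3288, -0.6576, -0.1644, -0.6576).
r_{12} = e_1·v_2 = 1.9728.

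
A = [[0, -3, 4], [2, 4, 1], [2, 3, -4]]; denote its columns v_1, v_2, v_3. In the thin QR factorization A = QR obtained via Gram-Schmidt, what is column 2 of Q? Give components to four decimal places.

q_2 = (-0.9733, 0.1622, -0.1622)

v_1 = (0, 2, 2); ‖v_1‖ = 2.8284, so q_1 = (0.0000, 0.7071, 0.7071).
q_1·v_2 = 0.0000·(-3) + 0.7071·4 + 0.7071·3 = 4.9497.
u_2 = v_2 − 4.9497·q_1 = (-3.0000, 0.5000, -0.5000).
‖u_2‖ = 3.0822, so q_2 = (-0.9733, 0.1622, -0.1622).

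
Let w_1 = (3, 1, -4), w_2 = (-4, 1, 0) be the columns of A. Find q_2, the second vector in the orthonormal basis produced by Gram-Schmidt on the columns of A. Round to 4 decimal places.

q_2 = (-0.7772, 0.4050, -0.4816)

w_1 = (3, 1, -4); ‖w_1‖ = 5.0990, so q_1 = (0.5883, 0.1961, -0.7845).
q_1·w_2 = 0.5883·(-4) + 0.1961·1 + (-0.7845)·0 = -2.1573.
u_2 = w_2 + 2.1573·q_1 = (-2.7308, 1.4231, -1.6923).
‖u_2‖ = 3.5137, so q_2 = (-0.7772, 0.4050, -0.4816).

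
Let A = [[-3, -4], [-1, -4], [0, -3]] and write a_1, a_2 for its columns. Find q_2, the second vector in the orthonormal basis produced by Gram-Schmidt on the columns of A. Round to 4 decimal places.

a_1 = (-3, -1, 0); ‖a_1‖ = 3.1623, so q_1 = (-0.9487, -0.3162, 0.0000).
q_1·a_2 = (-0.9487)·(-4) + (-0.3162)·(-4) + 0.0000·(-3) = 5.0596.
u_2 = a_2 − 5.0596·q_1 = (0.8000, -2.4000, -3.0000).
‖u_2‖ = 3.9243, so q_2 = (0.2039, -0.6116, -0.7645).

q_2 = (0.2039, -0.6116, -0.7645)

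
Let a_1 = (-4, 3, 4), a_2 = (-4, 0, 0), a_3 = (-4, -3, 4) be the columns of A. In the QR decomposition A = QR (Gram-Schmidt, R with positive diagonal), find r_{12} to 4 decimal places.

a_1 = (-4, 3, 4); ‖a_1‖ = 6.4031, so e_1 = (-0.6247, 0.4685, 0.6247).
r_{12} = e_1·a_2 = 2.4988.

r_{12} = 2.4988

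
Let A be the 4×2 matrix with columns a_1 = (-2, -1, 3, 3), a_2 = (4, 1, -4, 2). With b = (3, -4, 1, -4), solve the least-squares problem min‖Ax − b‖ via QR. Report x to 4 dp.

a_1 = (-2, -1, 3, 3); ‖a_1‖ = 4.7958, so e_1 = (-0.4170, -0.2085, 0.6255, 0.6255).
e_1·a_2 = (-0.4170)·4 + (-0.2085)·1 + 0.6255·(-4) + 0.6255·2 = -3.1277.
u_2 = a_2 + 3.1277·e_1 = (2.6957, 0.3478, -2.0435, 3.9565).
‖u_2‖ = 5.2170, so e_2 = (0.5167, 0.0667, -0.3917, 0.7584).
Qᵀb = (-2.2937, -2.1418).
Back-substitute: x_2 = -2.1418/5.2170 = -0.4105.
x_1 = (-2.2937 + 3.1277·(-0.4105))/4.7958 = -0.7460.

x = (-0.7460, -0.4105)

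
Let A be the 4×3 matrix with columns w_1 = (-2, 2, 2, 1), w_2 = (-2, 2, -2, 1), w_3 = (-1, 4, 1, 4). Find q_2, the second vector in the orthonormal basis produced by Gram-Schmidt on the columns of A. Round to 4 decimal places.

q_2 = (-0.3698, 0.3698, -0.8321, 0.1849)

q_1 = w_1/‖w_1‖ = (-2, 2, 2, 1)/3.6056 = (-0.5547, 0.5547, 0.5547, 0.2774).
r_{12} = q_1·w_2 = 1.3868.
u_2 = w_2 − 1.3868·q_1 = (-1.2308, 1.2308, -2.7692, 0.6154).
‖u_2‖ = 3.3282, so q_2 = (-0.3698, 0.3698, -0.8321, 0.1849).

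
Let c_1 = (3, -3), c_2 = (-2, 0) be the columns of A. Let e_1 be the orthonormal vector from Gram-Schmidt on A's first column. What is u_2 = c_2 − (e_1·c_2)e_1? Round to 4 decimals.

u_2 = (-1.0000, -1.0000)

e_1 = c_1/‖c_1‖ = (3, -3)/4.2426 = (0.7071, -0.7071).
r_{12} = e_1·c_2 = -1.4142.
u_2 = c_2 + 1.4142·e_1 = (-1.0000, -1.0000).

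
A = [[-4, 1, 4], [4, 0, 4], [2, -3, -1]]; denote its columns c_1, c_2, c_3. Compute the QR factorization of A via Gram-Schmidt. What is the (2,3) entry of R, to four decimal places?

c_1 = (-4, 4, 2); ‖c_1‖ = 6.0000, so q_1 = (-0.6667, 0.6667, 0.3333).
q_1·c_2 = (-0.6667)·1 + 0.6667·0 + 0.3333·(-3) = -1.6667.
u_2 = c_2 + 1.6667·q_1 = (-0.1111, 1.1111, -2.4444).
‖u_2‖ = 2.6874, so q_2 = (-0.0413, 0.4134, -0.9096).
r_{23} = q_2·c_3 = 2.3980.

r_{23} = 2.3980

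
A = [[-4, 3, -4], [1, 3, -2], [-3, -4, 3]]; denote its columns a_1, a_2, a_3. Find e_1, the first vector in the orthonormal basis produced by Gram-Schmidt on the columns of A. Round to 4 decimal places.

a_1 = (-4, 1, -3); ‖a_1‖ = 5.0990, so e_1 = (-0.7845, 0.1961, -0.5883).

e_1 = (-0.7845, 0.1961, -0.5883)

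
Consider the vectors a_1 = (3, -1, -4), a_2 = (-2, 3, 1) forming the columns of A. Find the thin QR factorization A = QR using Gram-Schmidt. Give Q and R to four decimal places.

a_1 = (3, -1, -4); ‖a_1‖ = 5.0990, so e_1 = (0.5883, -0.1961, -0.7845).
e_1·a_2 = 0.5883·(-2) + (-0.1961)·3 + (-0.7845)·1 = -2.5495.
u_2 = a_2 + 2.5495·e_1 = (-0.5000, 2.5000, -1.0000).
‖u_2‖ = 2.7386, so e_2 = (-0.1826, 0.9129, -0.3651).

Q = [[0.5883, -0.1826], [-0.1961, 0.9129], [-0.7845, -0.3651]], R = [[5.0990, -2.5495], [0.0000, 2.7386]]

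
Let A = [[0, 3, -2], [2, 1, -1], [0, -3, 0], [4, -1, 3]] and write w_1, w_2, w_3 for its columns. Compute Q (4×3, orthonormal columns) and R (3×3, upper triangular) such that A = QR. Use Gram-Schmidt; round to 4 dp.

Q = [[0.0000, 0.6742, -0.2872], [0.4472, 0.2697, -0.6565], [0.0000, -0.6742, -0.6155], [0.8944, -0.1348, 0.3282]], R = [[4.4721, -0.4472, 2.2361], [0.0000, 4.4497, -2.0226], [0.0000, 0.0000, 2.2156]]

w_1 = (0, 2, 0, 4); ‖w_1‖ = 4.4721, so e_1 = (0.0000, 0.4472, 0.0000, 0.8944).
e_1·w_2 = 0.0000·3 + 0.4472·1 + 0.0000·(-3) + 0.8944·(-1) = -0.4472.
u_2 = w_2 + 0.4472·e_1 = (3.0000, 1.2000, -3.0000, -0.6000).
‖u_2‖ = 4.4497, so e_2 = (0.6742, 0.2697, -0.6742, -0.1348).
e_1·w_3 = 0.0000·(-2) + 0.4472·(-1) + 0.0000·0 + 0.8944·3 = 2.2361; e_2·w_3 = 0.6742·(-2) + 0.2697·(-1) + (-0.6742)·0 + (-0.1348)·3 = -2.0226.
u_3 = w_3 − 2.2361·e_1 + 2.0226·e_2 = (-0.6364, -1.4545, -1.3636, 0.7273).
‖u_3‖ = 2.2156, so e_3 = (-0.2872, -0.6565, -0.6155, 0.3282).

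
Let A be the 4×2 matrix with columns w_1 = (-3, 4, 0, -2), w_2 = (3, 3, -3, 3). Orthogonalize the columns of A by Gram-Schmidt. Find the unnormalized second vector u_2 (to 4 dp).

e_1 = w_1/‖w_1‖ = (-3, 4, 0, -2)/5.3852 = (-0.5571, 0.7428, 0.0000, -0.3714).
r_{12} = e_1·w_2 = -0.5571.
u_2 = w_2 + 0.5571·e_1 = (2.6897, 3.4138, -3.0000, 2.7931).

u_2 = (2.6897, 3.4138, -3.0000, 2.7931)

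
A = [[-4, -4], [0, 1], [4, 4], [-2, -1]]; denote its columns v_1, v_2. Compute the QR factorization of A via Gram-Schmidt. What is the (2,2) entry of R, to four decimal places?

v_1 = (-4, 0, 4, -2); ‖v_1‖ = 6.0000, so q_1 = (-0.6667, 0.0000, 0.6667, -0.3333).
q_1·v_2 = (-0.6667)·(-4) + 0.0000·1 + 0.6667·4 + (-0.3333)·(-1) = 5.6667.
u_2 = v_2 − 5.6667·q_1 = (-0.2222, 1.0000, 0.2222, 0.8889).
r_{22} = ‖u_2‖ = 1.3744.

r_{22} = 1.3744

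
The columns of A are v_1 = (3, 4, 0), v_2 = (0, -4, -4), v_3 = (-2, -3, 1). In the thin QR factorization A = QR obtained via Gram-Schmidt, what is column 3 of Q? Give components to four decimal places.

v_1 = (3, 4, 0); ‖v_1‖ = 5.0000, so e_1 = (0.6000, 0.8000, 0.0000).
e_1·v_2 = 0.6000·0 + 0.8000·(-4) + 0.0000·(-4) = -3.2000.
u_2 = v_2 + 3.2000·e_1 = (1.9200, -1.4400, -4.0000).
‖u_2‖ = 4.6648, so e_2 = (0.4116, -0.3087, -0.8575).
e_1·v_3 = 0.6000·(-2) + 0.8000·(-3) + 0.0000·1 = -3.6000; e_2·v_3 = 0.4116·(-2) + (-0.3087)·(-3) + (-0.8575)·1 = -0.7546.
u_3 = v_3 + 3.6000·e_1 + 0.7546·e_2 = (0.4706, -0.3529, 0.3529).
‖u_3‖ = 0.6860, so e_3 = (0.6860, -0.5145, 0.5145).

e_3 = (0.6860, -0.5145, 0.5145)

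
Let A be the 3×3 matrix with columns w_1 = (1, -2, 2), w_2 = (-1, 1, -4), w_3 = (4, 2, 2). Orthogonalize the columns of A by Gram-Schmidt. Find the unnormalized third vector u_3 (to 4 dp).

w_1 = (1, -2, 2); ‖w_1‖ = 3.0000, so q_1 = (0.3333, -0.6667, 0.6667).
q_1·w_2 = 0.3333·(-1) + (-0.6667)·1 + 0.6667·(-4) = -3.6667.
u_2 = w_2 + 3.6667·q_1 = (0.2222, -1.4444, -1.5556).
‖u_2‖ = 2.1344, so q_2 = (0.1041, -0.6768, -0.7288).
q_1·w_3 = 0.3333·4 + (-0.6667)·2 + 0.6667·2 = 1.3333; q_2·w_3 = 0.1041·4 + (-0.6768)·2 + (-0.7288)·2 = -2.3947.
u_3 = w_3 − 1.3333·q_1 + 2.3947·q_2 = (3.8049, 1.2683, -0.6341).

u_3 = (3.8049, 1.2683, -0.6341)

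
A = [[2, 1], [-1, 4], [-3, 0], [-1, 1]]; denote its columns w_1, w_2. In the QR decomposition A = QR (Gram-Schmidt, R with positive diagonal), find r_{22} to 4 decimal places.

r_{22} = 4.1713

w_1 = (2, -1, -3, -1); ‖w_1‖ = 3.8730, so q_1 = (0.5164, -0.2582, -0.7746, -0.2582).
q_1·w_2 = 0.5164·1 + (-0.2582)·4 + (-0.7746)·0 + (-0.2582)·1 = -0.7746.
u_2 = w_2 + 0.7746·q_1 = (1.4000, 3.8000, -0.6000, 0.8000).
r_{22} = ‖u_2‖ = 4.1713.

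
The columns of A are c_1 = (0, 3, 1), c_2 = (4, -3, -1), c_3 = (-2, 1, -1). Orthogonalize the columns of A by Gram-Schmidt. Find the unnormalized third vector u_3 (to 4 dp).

e_1 = c_1/‖c_1‖ = (0, 3, 1)/3.1623 = (0.0000, 0.9487, 0.3162).
r_{12} = e_1·c_2 = -3.1623.
u_2 = c_2 + 3.1623·e_1 = (4.0000, 0.0000, 0.0000).
‖u_2‖ = 4.0000, so e_2 = (1.0000, 0.0000, 0.0000).
r_{13} = e_1·c_3 = 0.6325; r_{23} = e_2·c_3 = -2.0000.
u_3 = c_3 − 0.6325·e_1 + 2.0000·e_2 = (0.0000, 0.4000, -1.2000).

u_3 = (0.0000, 0.4000, -1.2000)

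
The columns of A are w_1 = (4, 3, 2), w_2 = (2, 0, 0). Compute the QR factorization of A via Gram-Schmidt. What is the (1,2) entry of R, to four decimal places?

r_{12} = 1.4856

e_1 = w_1/‖w_1‖ = (4, 3, 2)/5.3852 = (0.7428, 0.5571, 0.3714).
r_{12} = e_1·w_2 = 1.4856.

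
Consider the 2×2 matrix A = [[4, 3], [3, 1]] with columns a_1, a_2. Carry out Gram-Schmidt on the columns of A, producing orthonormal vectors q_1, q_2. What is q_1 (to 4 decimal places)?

q_1 = a_1/‖a_1‖ = (4, 3)/5.0000 = (0.8000, 0.6000).

q_1 = (0.8000, 0.6000)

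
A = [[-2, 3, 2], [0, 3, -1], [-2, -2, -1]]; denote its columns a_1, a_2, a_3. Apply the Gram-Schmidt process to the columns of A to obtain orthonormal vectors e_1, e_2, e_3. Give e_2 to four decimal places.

e_1 = a_1/‖a_1‖ = (-2, 0, -2)/2.8284 = (-0.7071, 0.0000, -0.7071).
r_{12} = e_1·a_2 = -0.7071.
u_2 = a_2 + 0.7071·e_1 = (2.5000, 3.0000, -2.5000).
‖u_2‖ = 4.6368, so e_2 = (0.5392, 0.6470, -0.5392).

e_2 = (0.5392, 0.6470, -0.5392)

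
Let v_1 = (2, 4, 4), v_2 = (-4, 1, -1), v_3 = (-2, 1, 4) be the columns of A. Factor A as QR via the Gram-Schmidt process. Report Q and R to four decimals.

Q = [[0.3333, -0.8828, -0.3310], [0.6667, 0.4690, -0.5793], [0.6667, -0.0276, 0.7448]], R = [[6.0000, -1.3333, 2.6667], [0.0000, 4.0277, 2.1242], [0.0000, 0.0000, 3.0621]]

v_1 = (2, 4, 4); ‖v_1‖ = 6.0000, so q_1 = (0.3333, 0.6667, 0.6667).
q_1·v_2 = 0.3333·(-4) + 0.6667·1 + 0.6667·(-1) = -1.3333.
u_2 = v_2 + 1.3333·q_1 = (-3.5556, 1.8889, -0.1111).
‖u_2‖ = 4.0277, so q_2 = (-0.8828, 0.4690, -0.0276).
q_1·v_3 = 0.3333·(-2) + 0.6667·1 + 0.6667·4 = 2.6667; q_2·v_3 = (-0.8828)·(-2) + 0.4690·1 + (-0.0276)·4 = 2.1242.
u_3 = v_3 − 2.6667·q_1 − 2.1242·q_2 = (-1.0137, -1.7740, 2.2808).
‖u_3‖ = 3.0621, so q_3 = (-0.3310, -0.5793, 0.7448).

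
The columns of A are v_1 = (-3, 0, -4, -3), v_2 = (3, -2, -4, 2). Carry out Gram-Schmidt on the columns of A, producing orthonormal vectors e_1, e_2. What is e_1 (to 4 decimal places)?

e_1 = (-0.5145, 0.0000, -0.6860, -0.5145)

v_1 = (-3, 0, -4, -3); ‖v_1‖ = 5.8310, so e_1 = (-0.5145, 0.0000, -0.6860, -0.5145).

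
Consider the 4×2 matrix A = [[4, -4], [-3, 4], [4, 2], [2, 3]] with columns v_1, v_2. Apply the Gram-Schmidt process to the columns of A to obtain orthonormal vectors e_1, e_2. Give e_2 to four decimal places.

v_1 = (4, -3, 4, 2); ‖v_1‖ = 6.7082, so e_1 = (0.5963, -0.4472, 0.5963, 0.2981).
e_1·v_2 = 0.5963·(-4) + (-0.4472)·4 + 0.5963·2 + 0.2981·3 = -2.0870.
u_2 = v_2 + 2.0870·e_1 = (-2.7556, 3.0667, 3.2444, 3.6222).
‖u_2‖ = 6.3753, so e_2 = (-0.4322, 0.4810, 0.5089, 0.5682).

e_2 = (-0.4322, 0.4810, 0.5089, 0.5682)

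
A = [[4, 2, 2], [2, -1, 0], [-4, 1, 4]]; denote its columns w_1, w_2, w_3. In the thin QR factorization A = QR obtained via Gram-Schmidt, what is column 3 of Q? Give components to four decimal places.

q_1 = w_1/‖w_1‖ = (4, 2, -4)/6.0000 = (0.6667, 0.3333, -0.6667).
r_{12} = q_1·w_2 = 0.3333.
u_2 = w_2 − 0.3333·q_1 = (1.7778, -1.1111, 1.2222).
‖u_2‖ = 2.4267, so q_2 = (0.7326, -0.4579, 0.5037).
r_{13} = q_1·w_3 = -1.3333; r_{23} = q_2·w_3 = 3.4798.
u_3 = w_3 + 1.3333·q_1 − 3.4798·q_2 = (0.3396, 2.0377, 1.3585).
‖u_3‖ = 2.4725, so q_3 = (0.1374, 0.8242, 0.5494).

q_3 = (0.1374, 0.8242, 0.5494)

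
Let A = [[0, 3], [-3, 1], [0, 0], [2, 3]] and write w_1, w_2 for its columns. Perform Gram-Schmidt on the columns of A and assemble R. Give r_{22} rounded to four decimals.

r_{22} = 4.2787

w_1 = (0, -3, 0, 2); ‖w_1‖ = 3.6056, so e_1 = (0.0000, -0.8321, 0.0000, 0.5547).
e_1·w_2 = 0.0000·3 + (-0.8321)·1 + 0.0000·0 + 0.5547·3 = 0.8321.
u_2 = w_2 − 0.8321·e_1 = (3.0000, 1.6923, 0.0000, 2.5385).
r_{22} = ‖u_2‖ = 4.2787.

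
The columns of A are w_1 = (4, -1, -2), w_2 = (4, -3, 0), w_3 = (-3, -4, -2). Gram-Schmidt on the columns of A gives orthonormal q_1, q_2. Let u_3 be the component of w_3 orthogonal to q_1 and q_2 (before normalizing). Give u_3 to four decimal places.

u_3 = (-2.4146, -3.2195, -3.2195)

w_1 = (4, -1, -2); ‖w_1‖ = 4.5826, so q_1 = (0.8729, -0.2182, -0.4364).
q_1·w_2 = 0.8729·4 + (-0.2182)·(-3) + (-0.4364)·0 = 4.1461.
u_2 = w_2 − 4.1461·q_1 = (0.3810, -2.0952, 1.8095).
‖u_2‖ = 2.7946, so q_2 = (0.1363, -0.7498, 0.6475).
q_1·w_3 = 0.8729·(-3) + (-0.2182)·(-4) + (-0.4364)·(-2) = -0.8729; q_2·w_3 = 0.1363·(-3) + (-0.7498)·(-4) + 0.6475·(-2) = 1.2950.
u_3 = w_3 + 0.8729·q_1 − 1.2950·q_2 = (-2.4146, -3.2195, -3.2195).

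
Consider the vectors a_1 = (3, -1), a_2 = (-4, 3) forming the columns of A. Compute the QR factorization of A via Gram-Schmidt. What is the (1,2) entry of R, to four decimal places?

r_{12} = -4.7434

a_1 = (3, -1); ‖a_1‖ = 3.1623, so q_1 = (0.9487, -0.3162).
r_{12} = q_1·a_2 = -4.7434.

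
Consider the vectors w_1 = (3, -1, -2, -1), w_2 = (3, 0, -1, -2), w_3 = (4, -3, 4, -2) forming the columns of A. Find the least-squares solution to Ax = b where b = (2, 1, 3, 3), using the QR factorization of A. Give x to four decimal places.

w_1 = (3, -1, -2, -1); ‖w_1‖ = 3.8730, so e_1 = (0.7746, -0.2582, -0.5164, -0.2582).
e_1·w_2 = 0.7746·3 + (-0.2582)·0 + (-0.5164)·(-1) + (-0.2582)·(-2) = 3.3566.
u_2 = w_2 − 3.3566·e_1 = (0.4000, 0.8667, 0.7333, -1.1333).
‖u_2‖ = 1.6533, so e_2 = (0.2419, 0.5242, 0.4436, -0.6855).
e_1·w_3 = 0.7746·4 + (-0.2582)·(-3) + (-0.5164)·4 + (-0.2582)·(-2) = 2.3238; e_2·w_3 = 0.2419·4 + 0.5242·(-3) + 0.4436·4 + (-0.6855)·(-2) = 2.5404.
u_3 = w_3 − 2.3238·e_1 − 2.5404·e_2 = (1.5854, -3.7317, 4.0732, 0.3415).
‖u_3‖ = 5.7573, so e_3 = (0.2754, -0.6482, 0.7075, 0.0593).
Qᵀb = (-1.0328, 0.2823, 2.2029).
Back-substitute: x_3 = 2.2029/5.7573 = 0.3826.
x_2 = (0.2823 − 2.5404·0.3826)/1.6533 = -0.4172.
x_1 = (-1.0328 − 3.3566·(-0.4172) − 2.3238·0.3826)/3.8730 = -0.1347.

x = (-0.1347, -0.4172, 0.3826)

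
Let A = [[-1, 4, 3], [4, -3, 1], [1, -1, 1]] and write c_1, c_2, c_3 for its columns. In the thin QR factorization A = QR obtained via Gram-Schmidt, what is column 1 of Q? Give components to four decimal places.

q_1 = (-0.2357, 0.9428, 0.2357)

c_1 = (-1, 4, 1); ‖c_1‖ = 4.2426, so q_1 = (-0.2357, 0.9428, 0.2357).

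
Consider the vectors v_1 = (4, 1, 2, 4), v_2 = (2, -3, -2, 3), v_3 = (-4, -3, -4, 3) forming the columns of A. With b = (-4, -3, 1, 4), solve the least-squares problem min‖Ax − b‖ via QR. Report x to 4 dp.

v_1 = (4, 1, 2, 4); ‖v_1‖ = 6.0828, so e_1 = (0.6576, 0.1644, 0.3288, 0.6576).
e_1·v_2 = 0.6576·2 + 0.1644·(-3) + 0.3288·(-2) + 0.6576·3 = 2.1372.
u_2 = v_2 − 2.1372·e_1 = (0.5946, -3.3514, -2.7027, 1.5946).
‖u_2‖ = 4.6295, so e_2 = (0.1284, -0.7239, -0.5838, 0.3444).
e_1·v_3 = 0.6576·(-4) + 0.1644·(-3) + 0.3288·(-4) + 0.6576·3 = -2.4660; e_2·v_3 = 0.1284·(-4) + (-0.7239)·(-3) + (-0.5838)·(-4) + 0.3444·3 = 5.0265.
u_3 = v_3 + 2.4660·e_1 − 5.0265·e_2 = (-3.0240, 1.0441, -0.2547, 2.8903).
‖u_3‖ = 4.3189, so e_3 = (-0.7002, 0.2418, -0.0590, 0.6692).
Qᵀb = (-0.1644, 2.4520, 4.6933).
Back-substitute: x_3 = 4.6933/4.3189 = 1.0867.
x_2 = (2.4520 − 5.0265·1.0867)/4.6295 = -0.6502.
x_1 = (-0.1644 − 2.1372·(-0.6502) + 2.4660·1.0867)/6.0828 = 0.6420.

x = (0.6420, -0.6502, 1.0867)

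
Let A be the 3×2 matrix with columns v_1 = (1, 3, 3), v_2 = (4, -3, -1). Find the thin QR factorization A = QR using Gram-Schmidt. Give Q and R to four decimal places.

Q = [[0.2294, 0.9293], [0.6882, -0.3651], [0.6882, 0.0553]], R = [[4.3589, -1.8353], [0.0000, 4.7573]]

q_1 = v_1/‖v_1‖ = (1, 3, 3)/4.3589 = (0.2294, 0.6882, 0.6882).
r_{12} = q_1·v_2 = -1.8353.
u_2 = v_2 + 1.8353·q_1 = (4.4211, -1.7368, 0.2632).
‖u_2‖ = 4.7573, so q_2 = (0.9293, -0.3651, 0.0553).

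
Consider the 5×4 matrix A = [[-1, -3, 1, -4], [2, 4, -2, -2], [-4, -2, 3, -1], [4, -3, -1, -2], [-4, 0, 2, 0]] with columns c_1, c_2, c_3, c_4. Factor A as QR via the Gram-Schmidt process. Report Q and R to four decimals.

q_1 = c_1/‖c_1‖ = (-1, 2, -4, 4, -4)/7.2801 = (-0.1374, 0.2747, -0.5494, 0.5494, -0.5494).
r_{12} = q_1·c_2 = 0.9615.
u_2 = c_2 − 0.9615·q_1 = (-2.8679, 3.7358, -1.4717, -3.5283, 0.5283).
‖u_2‖ = 6.0890, so q_2 = (-0.4710, 0.6135, -0.2417, -0.5795, 0.0868).
r_{13} = q_1·c_3 = -3.9835; r_{23} = q_2·c_3 = -1.6702.
u_3 = c_3 + 3.9835·q_1 + 1.6702·q_2 = (-0.3338, 0.1191, 0.4076, 0.2209, -0.0438).
‖u_3‖ = 0.5852, so q_3 = (-0.5704, 0.2035, 0.6965, 0.3774, -0.0748).
r_{14} = q_1·c_4 = -0.5494; r_{24} = q_2·c_4 = 2.0575; r_{34} = q_3·c_4 = 0.4235.
u_4 = c_4 + 0.5494·q_1 − 2.0575·q_2 − 0.4235·q_3 = (-2.8648, -3.1976, -1.0996, -0.6657, -0.4487).
‖u_4‖ = 4.5039, so q_4 = (-0.6361, -0.7100, -0.2441, -0.1478, -0.0996).

Q = [[-0.1374, -0.4710, -0.5704, -0.6361], [0.2747, 0.6135, 0.2035, -0.7100], [-0.5494, -0.2417, 0.6965, -0.2441], [0.5494, -0.5795, 0.3774, -0.1478], [-0.5494, 0.0868, -0.0748, -0.0996]], R = [[7.2801, 0.9615, -3.9835, -0.5494], [0.0000, 6.0890, -1.6702, 2.0575], [0.0000, 0.0000, 0.5852, 0.4235], [0.0000, 0.0000, 0.0000, 4.5039]]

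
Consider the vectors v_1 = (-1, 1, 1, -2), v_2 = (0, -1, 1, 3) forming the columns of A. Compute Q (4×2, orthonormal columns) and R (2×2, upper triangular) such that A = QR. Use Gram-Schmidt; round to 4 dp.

v_1 = (-1, 1, 1, -2); ‖v_1‖ = 2.6458, so q_1 = (-0.3780, 0.3780, 0.3780, -0.7559).
q_1·v_2 = (-0.3780)·0 + 0.3780·(-1) + 0.3780·1 + (-0.7559)·3 = -2.2678.
u_2 = v_2 + 2.2678·q_1 = (-0.8571, -0.1429, 1.8571, 1.2857).
‖u_2‖ = 2.4202, so q_2 = (-0.3542, -0.0590, 0.7674, 0.5313).

Q = [[-0.3780, -0.3542], [0.3780, -0.0590], [0.3780, 0.7674], [-0.7559, 0.5313]], R = [[2.6458, -2.2678], [0.0000, 2.4202]]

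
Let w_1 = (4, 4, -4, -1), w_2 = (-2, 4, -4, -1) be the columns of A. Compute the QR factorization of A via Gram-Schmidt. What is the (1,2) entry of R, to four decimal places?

w_1 = (4, 4, -4, -1); ‖w_1‖ = 7.0000, so q_1 = (0.5714, 0.5714, -0.5714, -0.1429).
r_{12} = q_1·w_2 = 3.5714.

r_{12} = 3.5714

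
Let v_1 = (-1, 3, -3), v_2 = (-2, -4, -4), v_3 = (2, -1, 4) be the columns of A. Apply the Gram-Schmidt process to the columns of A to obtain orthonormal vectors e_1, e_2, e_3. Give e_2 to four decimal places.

e_2 = (-0.3167, -0.7214, -0.6158)

v_1 = (-1, 3, -3); ‖v_1‖ = 4.3589, so e_1 = (-0.2294, 0.6882, -0.6882).
e_1·v_2 = (-0.2294)·(-2) + 0.6882·(-4) + (-0.6882)·(-4) = 0.4588.
u_2 = v_2 − 0.4588·e_1 = (-1.8947, -4.3158, -3.6842).
‖u_2‖ = 5.9824, so e_2 = (-0.3167, -0.7214, -0.6158).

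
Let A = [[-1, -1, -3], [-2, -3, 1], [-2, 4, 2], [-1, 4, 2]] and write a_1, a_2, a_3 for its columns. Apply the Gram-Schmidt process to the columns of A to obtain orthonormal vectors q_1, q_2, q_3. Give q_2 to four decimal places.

a_1 = (-1, -2, -2, -1); ‖a_1‖ = 3.1623, so q_1 = (-0.3162, -0.6325, -0.6325, -0.3162).
q_1·a_2 = (-0.3162)·(-1) + (-0.6325)·(-3) + (-0.6325)·4 + (-0.3162)·4 = -1.5811.
u_2 = a_2 + 1.5811·q_1 = (-1.5000, -4.0000, 3.0000, 3.5000).
‖u_2‖ = 6.2849, so q_2 = (-0.2387, -0.6364, 0.4773, 0.5569).

q_2 = (-0.2387, -0.6364, 0.4773, 0.5569)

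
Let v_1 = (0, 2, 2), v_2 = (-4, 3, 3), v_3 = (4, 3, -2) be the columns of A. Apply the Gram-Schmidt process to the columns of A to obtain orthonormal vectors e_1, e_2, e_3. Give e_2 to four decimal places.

e_2 = (-1.0000, 0.0000, 0.0000)

v_1 = (0, 2, 2); ‖v_1‖ = 2.8284, so e_1 = (0.0000, 0.7071, 0.7071).
e_1·v_2 = 0.0000·(-4) + 0.7071·3 + 0.7071·3 = 4.2426.
u_2 = v_2 − 4.2426·e_1 = (-4.0000, 0.0000, 0.0000).
‖u_2‖ = 4.0000, so e_2 = (-1.0000, 0.0000, 0.0000).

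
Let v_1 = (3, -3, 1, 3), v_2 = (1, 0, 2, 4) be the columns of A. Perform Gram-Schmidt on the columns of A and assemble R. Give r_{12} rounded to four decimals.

r_{12} = 3.2127

v_1 = (3, -3, 1, 3); ‖v_1‖ = 5.2915, so q_1 = (0.5669, -0.5669, 0.1890, 0.5669).
r_{12} = q_1·v_2 = 3.2127.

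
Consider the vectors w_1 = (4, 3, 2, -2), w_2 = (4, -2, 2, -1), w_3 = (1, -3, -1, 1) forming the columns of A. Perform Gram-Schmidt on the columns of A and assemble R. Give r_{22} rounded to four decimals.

w_1 = (4, 3, 2, -2); ‖w_1‖ = 5.7446, so e_1 = (0.6963, 0.5222, 0.3482, -0.3482).
e_1·w_2 = 0.6963·4 + 0.5222·(-2) + 0.3482·2 + (-0.3482)·(-1) = 2.7852.
u_2 = w_2 − 2.7852·e_1 = (2.0606, -3.4545, 1.0303, -0.0303).
r_{22} = ‖u_2‖ = 4.1524.

r_{22} = 4.1524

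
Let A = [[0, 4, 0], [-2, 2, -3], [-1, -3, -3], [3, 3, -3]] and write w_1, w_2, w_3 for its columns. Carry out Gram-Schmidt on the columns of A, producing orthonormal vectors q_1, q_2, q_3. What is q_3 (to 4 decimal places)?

w_1 = (0, -2, -1, 3); ‖w_1‖ = 3.7417, so q_1 = (0.0000, -0.5345, -0.2673, 0.8018).
q_1·w_2 = 0.0000·4 + (-0.5345)·2 + (-0.2673)·(-3) + 0.8018·3 = 2.1381.
u_2 = w_2 − 2.1381·q_1 = (4.0000, 3.1429, -2.4286, 1.2857).
‖u_2‖ = 5.7817, so q_2 = (0.6918, 0.5436, -0.4200, 0.2224).
q_1·w_3 = 0.0000·0 + (-0.5345)·(-3) + (-0.2673)·(-3) + 0.8018·(-3) = 0.0000; q_2·w_3 = 0.6918·0 + 0.5436·(-3) + (-0.4200)·(-3) + 0.2224·(-3) = -1.0377.
u_3 = w_3 + 0.0000·q_1 + 1.0377·q_2 = (0.7179, -2.4359, -3.4359, -2.7692).
‖u_3‖ = 5.0915, so q_3 = (0.1410, -0.4784, -0.6748, -0.5439).

q_3 = (0.1410, -0.4784, -0.6748, -0.5439)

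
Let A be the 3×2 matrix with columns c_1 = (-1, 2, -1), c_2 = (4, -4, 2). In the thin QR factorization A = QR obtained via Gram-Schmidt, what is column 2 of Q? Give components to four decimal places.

e_2 = (0.9129, 0.3651, -0.1826)

e_1 = c_1/‖c_1‖ = (-1, 2, -1)/2.4495 = (-0.4082, 0.8165, -0.4082).
r_{12} = e_1·c_2 = -5.7155.
u_2 = c_2 + 5.7155·e_1 = (1.6667, 0.6667, -0.3333).
‖u_2‖ = 1.8257, so e_2 = (0.9129, 0.3651, -0.1826).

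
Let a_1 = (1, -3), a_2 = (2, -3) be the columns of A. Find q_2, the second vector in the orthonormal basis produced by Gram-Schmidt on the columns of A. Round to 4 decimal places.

q_1 = a_1/‖a_1‖ = (1, -3)/3.1623 = (0.3162, -0.9487).
r_{12} = q_1·a_2 = 3.4785.
u_2 = a_2 − 3.4785·q_1 = (0.9000, 0.3000).
‖u_2‖ = 0.9487, so q_2 = (0.9487, 0.3162).

q_2 = (0.9487, 0.3162)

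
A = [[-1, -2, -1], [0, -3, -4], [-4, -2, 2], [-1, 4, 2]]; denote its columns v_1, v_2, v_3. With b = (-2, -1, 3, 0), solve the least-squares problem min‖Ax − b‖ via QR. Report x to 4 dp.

x = (-0.1320, -0.2991, 0.6478)

v_1 = (-1, 0, -4, -1); ‖v_1‖ = 4.2426, so e_1 = (-0.2357, 0.0000, -0.9428, -0.2357).
e_1·v_2 = (-0.2357)·(-2) + 0.0000·(-3) + (-0.9428)·(-2) + (-0.2357)·4 = 1.4142.
u_2 = v_2 − 1.4142·e_1 = (-1.6667, -3.0000, -0.6667, 4.3333).
‖u_2‖ = 5.5678, so e_2 = (-0.2993, -0.5388, -0.1197, 0.7783).
e_1·v_3 = (-0.2357)·(-1) + 0.0000·(-4) + (-0.9428)·2 + (-0.2357)·2 = -2.1213; e_2·v_3 = (-0.2993)·(-1) + (-0.5388)·(-4) + (-0.1197)·2 + 0.7783·2 = 3.7717.
u_3 = v_3 + 2.1213·e_1 − 3.7717·e_2 = (-0.3710, -1.9677, 0.4516, -1.4355).
‖u_3‖ = 2.5048, so e_3 = (-0.1481, -0.7856, 0.1803, -0.5731).
Qᵀb = (-2.3570, 0.7783, 1.6227).
Back-substitute: x_3 = 1.6227/2.5048 = 0.6478.
x_2 = (0.7783 − 3.7717·0.6478)/5.5678 = -0.2991.
x_1 = (-2.3570 − 1.4142·(-0.2991) + 2.1213·0.6478)/4.2426 = -0.1320.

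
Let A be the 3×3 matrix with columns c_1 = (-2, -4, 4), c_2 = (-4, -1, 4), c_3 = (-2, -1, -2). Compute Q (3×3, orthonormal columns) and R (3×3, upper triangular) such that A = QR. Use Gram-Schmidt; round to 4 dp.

Q = [[-0.3333, -0.7297, -0.5970], [-0.6667, 0.6302, -0.3980], [0.6667, 0.2653, -0.6965]], R = [[6.0000, 4.6667, 0.0000], [0.0000, 3.3500, 0.2985], [0.0000, 0.0000, 2.9851]]

c_1 = (-2, -4, 4); ‖c_1‖ = 6.0000, so q_1 = (-0.3333, -0.6667, 0.6667).
q_1·c_2 = (-0.3333)·(-4) + (-0.6667)·(-1) + 0.6667·4 = 4.6667.
u_2 = c_2 − 4.6667·q_1 = (-2.4444, 2.1111, 0.8889).
‖u_2‖ = 3.3500, so q_2 = (-0.7297, 0.6302, 0.2653).
q_1·c_3 = (-0.3333)·(-2) + (-0.6667)·(-1) + 0.6667·(-2) = 0.0000; q_2·c_3 = (-0.7297)·(-2) + 0.6302·(-1) + 0.2653·(-2) = 0.2985.
u_3 = c_3 + 0.0000·q_1 − 0.2985·q_2 = (-1.7822, -1.1881, -2.0792).
‖u_3‖ = 2.9851, so q_3 = (-0.5970, -0.3980, -0.6965).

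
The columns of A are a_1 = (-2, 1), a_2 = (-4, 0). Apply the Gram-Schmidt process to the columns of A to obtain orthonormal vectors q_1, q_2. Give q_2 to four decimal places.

q_2 = (-0.4472, -0.8944)

q_1 = a_1/‖a_1‖ = (-2, 1)/2.2361 = (-0.8944, 0.4472).
r_{12} = q_1·a_2 = 3.5777.
u_2 = a_2 − 3.5777·q_1 = (-0.8000, -1.6000).
‖u_2‖ = 1.7889, so q_2 = (-0.4472, -0.8944).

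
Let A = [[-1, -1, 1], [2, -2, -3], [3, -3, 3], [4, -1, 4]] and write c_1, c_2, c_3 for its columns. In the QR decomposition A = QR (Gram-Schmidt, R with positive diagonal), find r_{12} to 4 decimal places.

r_{12} = -2.9212

q_1 = c_1/‖c_1‖ = (-1, 2, 3, 4)/5.4772 = (-0.1826, 0.3651, 0.5477, 0.7303).
r_{12} = q_1·c_2 = -2.9212.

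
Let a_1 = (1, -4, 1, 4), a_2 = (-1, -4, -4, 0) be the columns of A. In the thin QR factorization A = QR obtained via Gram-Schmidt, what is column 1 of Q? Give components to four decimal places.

e_1 = (0.1715, -0.6860, 0.1715, 0.6860)

e_1 = a_1/‖a_1‖ = (1, -4, 1, 4)/5.8310 = (0.1715, -0.6860, 0.1715, 0.6860).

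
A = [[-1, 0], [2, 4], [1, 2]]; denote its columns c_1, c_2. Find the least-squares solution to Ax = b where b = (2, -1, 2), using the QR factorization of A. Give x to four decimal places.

c_1 = (-1, 2, 1); ‖c_1‖ = 2.4495, so q_1 = (-0.4082, 0.8165, 0.4082).
q_1·c_2 = (-0.4082)·0 + 0.8165·4 + 0.4082·2 = 4.0825.
u_2 = c_2 − 4.0825·q_1 = (1.6667, 0.6667, 0.3333).
‖u_2‖ = 1.8257, so q_2 = (0.9129, 0.3651, 0.1826).
Qᵀb = (-0.8165, 1.8257).
Back-substitute: x_2 = 1.8257/1.8257 = 1.0000.
x_1 = (-0.8165 − 4.0825·1.0000)/2.4495 = -2.0000.

x = (-2.0000, 1.0000)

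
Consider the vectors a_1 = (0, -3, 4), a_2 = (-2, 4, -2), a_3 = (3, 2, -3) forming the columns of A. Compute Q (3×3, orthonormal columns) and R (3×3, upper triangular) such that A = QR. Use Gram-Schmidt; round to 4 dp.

a_1 = (0, -3, 4); ‖a_1‖ = 5.0000, so q_1 = (0.0000, -0.6000, 0.8000).
q_1·a_2 = 0.0000·(-2) + (-0.6000)·4 + 0.8000·(-2) = -4.0000.
u_2 = a_2 + 4.0000·q_1 = (-2.0000, 1.6000, 1.2000).
‖u_2‖ = 2.8284, so q_2 = (-0.7071, 0.5657, 0.4243).
q_1·a_3 = 0.0000·3 + (-0.6000)·2 + 0.8000·(-3) = -3.6000; q_2·a_3 = (-0.7071)·3 + 0.5657·2 + 0.4243·(-3) = -2.2627.
u_3 = a_3 + 3.6000·q_1 + 2.2627·q_2 = (1.4000, 1.1200, 0.8400).
‖u_3‖ = 1.9799, so q_3 = (0.7071, 0.5657, 0.4243).

Q = [[0.0000, -0.7071, 0.7071], [-0.6000, 0.5657, 0.5657], [0.8000, 0.4243, 0.4243]], R = [[5.0000, -4.0000, -3.6000], [0.0000, 2.8284, -2.2627], [0.0000, 0.0000, 1.9799]]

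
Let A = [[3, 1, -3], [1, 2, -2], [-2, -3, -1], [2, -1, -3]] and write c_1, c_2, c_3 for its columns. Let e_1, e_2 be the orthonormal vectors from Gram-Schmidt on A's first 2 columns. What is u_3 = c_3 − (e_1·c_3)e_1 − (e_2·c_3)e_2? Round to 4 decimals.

c_1 = (3, 1, -2, 2); ‖c_1‖ = 4.2426, so e_1 = (0.7071, 0.2357, -0.4714, 0.4714).
e_1·c_2 = 0.7071·1 + 0.2357·2 + (-0.4714)·(-3) + 0.4714·(-1) = 2.1213.
u_2 = c_2 − 2.1213·e_1 = (-0.5000, 1.5000, -2.0000, -2.0000).
‖u_2‖ = 3.2404, so e_2 = (-0.1543, 0.4629, -0.6172, -0.6172).
e_1·c_3 = 0.7071·(-3) + 0.2357·(-2) + (-0.4714)·(-1) + 0.4714·(-3) = -3.5355; e_2·c_3 = (-0.1543)·(-3) + 0.4629·(-2) + (-0.6172)·(-1) + (-0.6172)·(-3) = 2.0059.
u_3 = c_3 + 3.5355·e_1 − 2.0059·e_2 = (-0.1905, -2.0952, -1.4286, -0.0952).

u_3 = (-0.1905, -2.0952, -1.4286, -0.0952)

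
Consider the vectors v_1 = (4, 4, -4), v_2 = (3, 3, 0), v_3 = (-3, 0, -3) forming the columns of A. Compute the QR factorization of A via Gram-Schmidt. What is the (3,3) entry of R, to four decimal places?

r_{33} = 2.1213

e_1 = v_1/‖v_1‖ = (4, 4, -4)/6.9282 = (0.5774, 0.5774, -0.5774).
r_{12} = e_1·v_2 = 3.4641.
u_2 = v_2 − 3.4641·e_1 = (1.0000, 1.0000, 2.0000).
‖u_2‖ = 2.4495, so e_2 = (0.4082, 0.4082, 0.8165).
r_{13} = e_1·v_3 = 0.0000; r_{23} = e_2·v_3 = -3.6742.
u_3 = v_3 + 0.0000·e_1 + 3.6742·e_2 = (-1.5000, 1.5000, 0.0000).
r_{33} = ‖u_3‖ = 2.1213.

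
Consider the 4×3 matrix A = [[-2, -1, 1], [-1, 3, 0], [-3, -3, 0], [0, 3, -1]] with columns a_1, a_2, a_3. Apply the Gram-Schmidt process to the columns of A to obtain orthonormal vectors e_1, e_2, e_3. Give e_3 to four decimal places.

a_1 = (-2, -1, -3, 0); ‖a_1‖ = 3.7417, so e_1 = (-0.5345, -0.2673, -0.8018, 0.0000).
e_1·a_2 = (-0.5345)·(-1) + (-0.2673)·3 + (-0.8018)·(-3) + 0.0000·3 = 2.1381.
u_2 = a_2 − 2.1381·e_1 = (0.1429, 3.5714, -1.2857, 3.0000).
‖u_2‖ = 4.8403, so e_2 = (0.0295, 0.7379, -0.2656, 0.6198).
e_1·a_3 = (-0.5345)·1 + (-0.2673)·0 + (-0.8018)·0 + 0.0000·(-1) = -0.5345; e_2·a_3 = 0.0295·1 + 0.7379·0 + (-0.2656)·0 + 0.6198·(-1) = -0.5903.
u_3 = a_3 + 0.5345·e_1 + 0.5903·e_2 = (0.7317, 0.2927, -0.5854, -0.6341).
‖u_3‖ = 1.1687, so e_3 = (0.6261, 0.2504, -0.5009, -0.5426).

e_3 = (0.6261, 0.2504, -0.5009, -0.5426)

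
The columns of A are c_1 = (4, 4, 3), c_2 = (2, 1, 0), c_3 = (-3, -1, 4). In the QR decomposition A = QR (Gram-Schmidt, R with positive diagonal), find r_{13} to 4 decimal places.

r_{13} = -0.6247

c_1 = (4, 4, 3); ‖c_1‖ = 6.4031, so q_1 = (0.6247, 0.6247, 0.4685).
r_{13} = q_1·c_3 = -0.6247.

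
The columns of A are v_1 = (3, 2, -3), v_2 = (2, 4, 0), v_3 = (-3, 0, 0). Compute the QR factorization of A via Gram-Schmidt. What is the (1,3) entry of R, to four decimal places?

q_1 = v_1/‖v_1‖ = (3, 2, -3)/4.6904 = (0.6396, 0.4264, -0.6396).
r_{13} = q_1·v_3 = -1.9188.

r_{13} = -1.9188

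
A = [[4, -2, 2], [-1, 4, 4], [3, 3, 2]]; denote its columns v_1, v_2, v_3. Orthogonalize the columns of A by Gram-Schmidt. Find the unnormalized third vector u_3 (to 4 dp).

u_3 = (1.4899, 1.7879, -1.3906)

e_1 = v_1/‖v_1‖ = (4, -1, 3)/5.0990 = (0.7845, -0.1961, 0.5883).
r_{12} = e_1·v_2 = -0.5883.
u_2 = v_2 + 0.5883·e_1 = (-1.5385, 3.8846, 3.3462).
‖u_2‖ = 5.3529, so e_2 = (-0.2874, 0.7257, 0.6251).
r_{13} = e_1·v_3 = 1.9612; r_{23} = e_2·v_3 = 3.5782.
u_3 = v_3 − 1.9612·e_1 − 3.5782·e_2 = (1.4899, 1.7879, -1.3906).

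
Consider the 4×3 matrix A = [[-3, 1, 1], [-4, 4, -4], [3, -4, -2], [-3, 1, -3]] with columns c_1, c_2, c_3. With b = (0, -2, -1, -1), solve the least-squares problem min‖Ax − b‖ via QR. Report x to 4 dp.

e_1 = c_1/‖c_1‖ = (-3, -4, 3, -3)/6.5574 = (-0.4575, -0.6100, 0.4575, -0.4575).
r_{12} = e_1·c_2 = -5.1850.
u_2 = c_2 + 5.1850·e_1 = (-1.3721, 0.8372, -1.6279, -1.3721).
‖u_2‖ = 2.6676, so e_2 = (-0.5143, 0.3138, -0.6102, -0.5143).
r_{13} = e_1·c_3 = 2.4400; r_{23} = e_2·c_3 = 0.9938.
u_3 = c_3 − 2.4400·e_1 − 0.9938·e_2 = (2.6275, -2.8235, -2.5098, -1.3725).
‖u_3‖ = 4.8020, so e_3 = (0.5472, -0.5880, -0.5227, -0.2858).
Qᵀb = (1.2200, 0.4969, 1.9845).
Back-substitute: x_3 = 1.9845/4.8020 = 0.4133.
x_2 = (0.4969 − 0.9938·0.4133)/2.6676 = 0.0323.
x_1 = (1.2200 + 5.1850·0.0323 − 2.4400·0.4133)/6.5574 = 0.0578.

x = (0.0578, 0.0323, 0.4133)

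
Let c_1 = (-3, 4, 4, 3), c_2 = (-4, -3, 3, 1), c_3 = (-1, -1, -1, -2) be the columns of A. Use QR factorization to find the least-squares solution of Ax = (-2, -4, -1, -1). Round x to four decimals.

c_1 = (-3, 4, 4, 3); ‖c_1‖ = 7.0711, so e_1 = (-0.4243, 0.5657, 0.5657, 0.4243).
e_1·c_2 = (-0.4243)·(-4) + 0.5657·(-3) + 0.5657·3 + 0.4243·1 = 2.1213.
u_2 = c_2 − 2.1213·e_1 = (-3.1000, -4.2000, 1.8000, 0.1000).
‖u_2‖ = 5.5227, so e_2 = (-0.5613, -0.7605, 0.3259, 0.0181).
e_1·c_3 = (-0.4243)·(-1) + 0.5657·(-1) + 0.5657·(-1) + 0.4243·(-2) = -1.5556; e_2·c_3 = (-0.5613)·(-1) + (-0.7605)·(-1) + 0.3259·(-1) + 0.0181·(-2) = 0.9597.
u_3 = c_3 + 1.5556·e_1 − 0.9597·e_2 = (-1.1213, 0.6098, -0.4328, -1.3574).
‖u_3‖ = 1.9129, so e_3 = (-0.5862, 0.3188, -0.2263, -0.7096).
Qᵀb = (-2.4042, 3.8206, 0.8330).
Back-substitute: x_3 = 0.8330/1.9129 = 0.4355.
x_2 = (3.8206 − 0.9597·0.4355)/5.5227 = 0.6161.
x_1 = (-2.4042 − 2.1213·0.6161 + 1.5556·0.4355)/7.0711 = -0.4290.

x = (-0.4290, 0.6161, 0.4355)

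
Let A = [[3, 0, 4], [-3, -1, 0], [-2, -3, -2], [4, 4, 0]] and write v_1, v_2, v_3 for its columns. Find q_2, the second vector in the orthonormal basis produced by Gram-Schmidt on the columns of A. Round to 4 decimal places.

q_1 = v_1/‖v_1‖ = (3, -3, -2, 4)/6.1644 = (0.4867, -0.4867, -0.3244, 0.6489).
r_{12} = q_1·v_2 = 4.0555.
u_2 = v_2 − 4.0555·q_1 = (-1.9737, 0.9737, -1.6842, 1.3684).
‖u_2‖ = 3.0907, so q_2 = (-0.6386, 0.3150, -0.5449, 0.4427).

q_2 = (-0.6386, 0.3150, -0.5449, 0.4427)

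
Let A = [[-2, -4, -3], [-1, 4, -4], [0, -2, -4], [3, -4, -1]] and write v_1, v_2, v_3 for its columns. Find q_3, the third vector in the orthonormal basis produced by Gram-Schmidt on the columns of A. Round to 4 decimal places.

q_3 = (-0.1173, -0.7334, -0.5867, -0.3227)

v_1 = (-2, -1, 0, 3); ‖v_1‖ = 3.7417, so q_1 = (-0.5345, -0.2673, 0.0000, 0.8018).
q_1·v_2 = (-0.5345)·(-4) + (-0.2673)·4 + 0.0000·(-2) + 0.8018·(-4) = -2.1381.
u_2 = v_2 + 2.1381·q_1 = (-5.1429, 3.4286, -2.0000, -2.2857).
‖u_2‖ = 6.8868, so q_2 = (-0.7468, 0.4978, -0.2904, -0.3319).
q_1·v_3 = (-0.5345)·(-3) + (-0.2673)·(-4) + 0.0000·(-4) + 0.8018·(-1) = 1.8708; q_2·v_3 = (-0.7468)·(-3) + 0.4978·(-4) + (-0.2904)·(-4) + (-0.3319)·(-1) = 1.7425.
u_3 = v_3 − 1.8708·q_1 − 1.7425·q_2 = (-0.6988, -4.3675, -3.4940, -1.9217).
‖u_3‖ = 5.9552, so q_3 = (-0.1173, -0.7334, -0.5867, -0.3227).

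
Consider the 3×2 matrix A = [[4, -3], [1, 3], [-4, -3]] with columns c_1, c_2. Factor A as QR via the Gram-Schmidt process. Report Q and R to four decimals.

Q = [[0.6963, -0.6506], [0.1741, 0.5627], [-0.6963, -0.5100]], R = [[5.7446, 0.5222], [0.0000, 5.1698]]

c_1 = (4, 1, -4); ‖c_1‖ = 5.7446, so q_1 = (0.6963, 0.1741, -0.6963).
q_1·c_2 = 0.6963·(-3) + 0.1741·3 + (-0.6963)·(-3) = 0.5222.
u_2 = c_2 − 0.5222·q_1 = (-3.3636, 2.9091, -2.6364).
‖u_2‖ = 5.1698, so q_2 = (-0.6506, 0.5627, -0.5100).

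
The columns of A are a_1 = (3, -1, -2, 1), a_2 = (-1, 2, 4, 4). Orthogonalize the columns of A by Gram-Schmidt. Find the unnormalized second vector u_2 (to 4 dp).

u_2 = (0.8000, 1.4000, 2.8000, 4.6000)

a_1 = (3, -1, -2, 1); ‖a_1‖ = 3.8730, so q_1 = (0.7746, -0.2582, -0.5164, 0.2582).
q_1·a_2 = 0.7746·(-1) + (-0.2582)·2 + (-0.5164)·4 + 0.2582·4 = -2.3238.
u_2 = a_2 + 2.3238·q_1 = (0.8000, 1.4000, 2.8000, 4.6000).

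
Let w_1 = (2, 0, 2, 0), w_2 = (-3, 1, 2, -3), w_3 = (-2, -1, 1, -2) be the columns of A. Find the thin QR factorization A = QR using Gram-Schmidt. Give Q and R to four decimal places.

w_1 = (2, 0, 2, 0); ‖w_1‖ = 2.8284, so e_1 = (0.7071, 0.0000, 0.7071, 0.0000).
e_1·w_2 = 0.7071·(-3) + 0.0000·1 + 0.7071·2 + 0.0000·(-3) = -0.7071.
u_2 = w_2 + 0.7071·e_1 = (-2.5000, 1.0000, 2.5000, -3.0000).
‖u_2‖ = 4.7434, so e_2 = (-0.5270, 0.2108, 0.5270, -0.6325).
e_1·w_3 = 0.7071·(-2) + 0.0000·(-1) + 0.7071·1 + 0.0000·(-2) = -0.7071; e_2·w_3 = (-0.5270)·(-2) + 0.2108·(-1) + 0.5270·1 + (-0.6325)·(-2) = 2.6352.
u_3 = w_3 + 0.7071·e_1 − 2.6352·e_2 = (-0.1111, -1.5556, 0.1111, -0.3333).
‖u_3‖ = 1.5986, so e_3 = (-0.0695, -0.9731, 0.0695, -0.2085).

Q = [[0.7071, -0.5270, -0.0695], [0.0000, 0.2108, -0.9731], [0.7071, 0.5270, 0.0695], [0.0000, -0.6325, -0.2085]], R = [[2.8284, -0.7071, -0.7071], [0.0000, 4.7434, 2.6352], [0.0000, 0.0000, 1.5986]]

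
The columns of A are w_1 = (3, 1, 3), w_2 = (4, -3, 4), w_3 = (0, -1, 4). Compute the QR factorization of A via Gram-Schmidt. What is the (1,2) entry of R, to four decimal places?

r_{12} = 4.8177

w_1 = (3, 1, 3); ‖w_1‖ = 4.3589, so q_1 = (0.6882, 0.2294, 0.6882).
r_{12} = q_1·w_2 = 4.8177.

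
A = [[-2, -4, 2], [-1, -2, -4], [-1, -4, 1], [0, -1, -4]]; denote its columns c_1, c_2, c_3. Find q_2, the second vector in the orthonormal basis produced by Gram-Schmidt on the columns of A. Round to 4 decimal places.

q_2 = (0.3203, 0.1601, -0.8006, -0.4804)

c_1 = (-2, -1, -1, 0); ‖c_1‖ = 2.4495, so q_1 = (-0.8165, -0.4082, -0.4082, 0.0000).
q_1·c_2 = (-0.8165)·(-4) + (-0.4082)·(-2) + (-0.4082)·(-4) + 0.0000·(-1) = 5.7155.
u_2 = c_2 − 5.7155·q_1 = (0.6667, 0.3333, -1.6667, -1.0000).
‖u_2‖ = 2.0817, so q_2 = (0.3203, 0.1601, -0.8006, -0.4804).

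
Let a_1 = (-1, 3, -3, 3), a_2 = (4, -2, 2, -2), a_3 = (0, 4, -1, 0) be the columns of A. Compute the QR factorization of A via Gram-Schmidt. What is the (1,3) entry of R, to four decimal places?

a_1 = (-1, 3, -3, 3); ‖a_1‖ = 5.2915, so e_1 = (-0.1890, 0.5669, -0.5669, 0.5669).
r_{13} = e_1·a_3 = 2.8347.

r_{13} = 2.8347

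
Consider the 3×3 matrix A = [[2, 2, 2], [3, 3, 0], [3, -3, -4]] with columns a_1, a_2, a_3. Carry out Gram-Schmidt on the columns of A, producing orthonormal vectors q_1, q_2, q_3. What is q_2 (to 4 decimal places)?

q_2 = (0.3548, 0.5322, -0.7687)

a_1 = (2, 3, 3); ‖a_1‖ = 4.6904, so q_1 = (0.4264, 0.6396, 0.6396).
q_1·a_2 = 0.4264·2 + 0.6396·3 + 0.6396·(-3) = 0.8528.
u_2 = a_2 − 0.8528·q_1 = (1.6364, 2.4545, -3.5455).
‖u_2‖ = 4.6122, so q_2 = (0.3548, 0.5322, -0.7687).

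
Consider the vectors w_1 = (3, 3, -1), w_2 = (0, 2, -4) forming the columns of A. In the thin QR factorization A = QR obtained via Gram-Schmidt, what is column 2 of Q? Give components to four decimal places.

w_1 = (3, 3, -1); ‖w_1‖ = 4.3589, so q_1 = (0.6882, 0.6882, -0.2294).
q_1·w_2 = 0.6882·0 + 0.6882·2 + (-0.2294)·(-4) = 2.2942.
u_2 = w_2 − 2.2942·q_1 = (-1.5789, 0.4211, -3.4737).
‖u_2‖ = 3.8389, so q_2 = (-0.4113, 0.1097, -0.9049).

q_2 = (-0.4113, 0.1097, -0.9049)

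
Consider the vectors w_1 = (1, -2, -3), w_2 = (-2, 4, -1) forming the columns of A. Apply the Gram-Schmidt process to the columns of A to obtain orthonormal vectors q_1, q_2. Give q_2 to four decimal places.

q_2 = (-0.3586, 0.7171, -0.5976)

q_1 = w_1/‖w_1‖ = (1, -2, -3)/3.7417 = (0.2673, -0.5345, -0.8018).
r_{12} = q_1·w_2 = -1.8708.
u_2 = w_2 + 1.8708·q_1 = (-1.5000, 3.0000, -2.5000).
‖u_2‖ = 4.1833, so q_2 = (-0.3586, 0.7171, -0.5976).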